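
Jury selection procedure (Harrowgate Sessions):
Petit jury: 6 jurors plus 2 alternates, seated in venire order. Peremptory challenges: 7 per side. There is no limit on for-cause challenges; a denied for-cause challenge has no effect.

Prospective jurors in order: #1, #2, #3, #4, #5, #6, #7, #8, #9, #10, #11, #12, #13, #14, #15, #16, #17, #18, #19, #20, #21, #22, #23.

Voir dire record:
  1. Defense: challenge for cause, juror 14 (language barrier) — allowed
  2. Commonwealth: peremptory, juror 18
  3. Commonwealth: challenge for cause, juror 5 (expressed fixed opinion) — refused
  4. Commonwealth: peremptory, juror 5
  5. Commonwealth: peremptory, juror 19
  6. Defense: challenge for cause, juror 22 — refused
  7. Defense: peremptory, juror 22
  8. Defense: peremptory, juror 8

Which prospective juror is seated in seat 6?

Removed: #5, #8, #14, #18, #19, #22.
Filling seats in venire order through position 6: #1, #2, #3, #4, #6, #7.
So seat 6 is #7.

7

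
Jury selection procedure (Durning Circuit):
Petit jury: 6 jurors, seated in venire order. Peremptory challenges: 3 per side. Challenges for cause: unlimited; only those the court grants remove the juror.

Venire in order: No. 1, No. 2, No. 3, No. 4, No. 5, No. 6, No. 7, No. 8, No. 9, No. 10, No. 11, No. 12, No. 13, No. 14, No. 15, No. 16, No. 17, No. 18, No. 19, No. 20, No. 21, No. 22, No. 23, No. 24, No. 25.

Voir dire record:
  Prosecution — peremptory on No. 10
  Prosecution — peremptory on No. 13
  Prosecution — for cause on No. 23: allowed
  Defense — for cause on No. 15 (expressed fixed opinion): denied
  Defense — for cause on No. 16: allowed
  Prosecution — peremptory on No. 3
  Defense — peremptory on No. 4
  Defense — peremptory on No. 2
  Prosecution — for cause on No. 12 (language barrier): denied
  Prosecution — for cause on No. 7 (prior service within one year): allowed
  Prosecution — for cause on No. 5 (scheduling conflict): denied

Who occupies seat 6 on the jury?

11

Removed: #2, #3, #4, #7, #10, #13, #16, #23. (#5, #12, #15 stay — for-cause denied.)
Seating in order: seats 1–6 → #1, #5, #6, #8, #9, #11.
So seat 6 is #11.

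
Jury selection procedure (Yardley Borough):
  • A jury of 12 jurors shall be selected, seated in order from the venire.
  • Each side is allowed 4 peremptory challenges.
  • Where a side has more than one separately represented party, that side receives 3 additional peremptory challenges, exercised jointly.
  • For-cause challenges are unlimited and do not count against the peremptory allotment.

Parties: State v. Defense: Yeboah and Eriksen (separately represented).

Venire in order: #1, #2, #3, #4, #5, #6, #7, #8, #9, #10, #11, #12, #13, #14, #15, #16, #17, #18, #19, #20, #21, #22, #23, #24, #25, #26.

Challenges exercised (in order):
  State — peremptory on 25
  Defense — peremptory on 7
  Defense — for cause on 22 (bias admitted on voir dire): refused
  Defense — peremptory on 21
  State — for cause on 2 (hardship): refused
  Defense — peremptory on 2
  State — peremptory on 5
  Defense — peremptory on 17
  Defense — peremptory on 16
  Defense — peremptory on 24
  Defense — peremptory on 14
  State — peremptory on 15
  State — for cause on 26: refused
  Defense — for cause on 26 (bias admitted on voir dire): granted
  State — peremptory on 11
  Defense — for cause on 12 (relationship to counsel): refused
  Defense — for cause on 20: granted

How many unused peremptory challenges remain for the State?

0

State allotment: 4.
State peremptories used: #25, #5, #15, #11 — 4 (for-cause on #2, #26 don't count).
Remaining: 4 − 4 = 0.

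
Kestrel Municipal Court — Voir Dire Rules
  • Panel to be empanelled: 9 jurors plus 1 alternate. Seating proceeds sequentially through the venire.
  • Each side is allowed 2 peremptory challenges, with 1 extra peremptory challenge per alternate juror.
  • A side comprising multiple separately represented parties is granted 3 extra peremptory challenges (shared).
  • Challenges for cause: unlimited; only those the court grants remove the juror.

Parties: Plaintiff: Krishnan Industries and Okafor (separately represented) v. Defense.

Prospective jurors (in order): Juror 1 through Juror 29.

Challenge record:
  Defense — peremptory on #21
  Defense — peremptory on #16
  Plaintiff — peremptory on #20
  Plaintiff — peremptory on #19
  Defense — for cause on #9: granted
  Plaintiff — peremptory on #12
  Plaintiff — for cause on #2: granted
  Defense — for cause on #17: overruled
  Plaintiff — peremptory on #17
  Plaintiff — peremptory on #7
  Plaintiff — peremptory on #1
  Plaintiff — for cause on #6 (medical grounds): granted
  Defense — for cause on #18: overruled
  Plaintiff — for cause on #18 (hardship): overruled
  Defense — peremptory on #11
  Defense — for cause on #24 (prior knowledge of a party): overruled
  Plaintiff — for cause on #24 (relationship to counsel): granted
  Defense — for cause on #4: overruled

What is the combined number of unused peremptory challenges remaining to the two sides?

Plaintiff allotment: 2 base + 1 × 1 alternate + 3 multi-party = 6. Defense allotment: 2 base + 1 × 1 alternate = 3.
Plaintiff peremptories used: #20, #19, #12, #17, #7, #1 — 6 (for-cause on #2, #6, #18, #24 don't count).
Defense peremptories used: #21, #16, #11 — 3 (for-cause on #9, #17, #18, #24, #4 don't count).
Remaining: (6 − 6) + (3 − 3) = 0.

0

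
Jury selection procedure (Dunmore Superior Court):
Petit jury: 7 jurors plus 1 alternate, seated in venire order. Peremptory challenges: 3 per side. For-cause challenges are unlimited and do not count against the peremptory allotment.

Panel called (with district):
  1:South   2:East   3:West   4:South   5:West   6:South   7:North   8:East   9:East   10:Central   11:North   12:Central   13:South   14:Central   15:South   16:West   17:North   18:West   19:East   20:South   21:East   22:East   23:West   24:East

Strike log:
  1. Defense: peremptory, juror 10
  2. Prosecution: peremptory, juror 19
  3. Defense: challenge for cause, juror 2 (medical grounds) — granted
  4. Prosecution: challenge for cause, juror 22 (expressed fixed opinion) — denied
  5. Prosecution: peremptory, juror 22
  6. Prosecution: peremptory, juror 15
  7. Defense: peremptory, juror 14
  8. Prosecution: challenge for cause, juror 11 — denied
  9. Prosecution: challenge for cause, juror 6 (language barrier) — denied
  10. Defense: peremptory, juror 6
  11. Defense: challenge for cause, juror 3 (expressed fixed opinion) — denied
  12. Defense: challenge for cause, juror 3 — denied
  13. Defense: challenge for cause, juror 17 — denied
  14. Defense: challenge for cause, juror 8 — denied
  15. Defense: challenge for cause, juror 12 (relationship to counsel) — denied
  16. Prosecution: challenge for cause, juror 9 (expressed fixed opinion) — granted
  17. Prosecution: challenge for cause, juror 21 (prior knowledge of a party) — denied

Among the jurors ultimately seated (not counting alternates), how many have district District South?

Removed: #2, #6, #9, #10, #14, #15, #19, #22.
Seated jurors 1–7: #1, #3, #4, #5, #7, #8, #11 (alternates #12 not counted).
Of those, in District South: #1, #4 → 2.

2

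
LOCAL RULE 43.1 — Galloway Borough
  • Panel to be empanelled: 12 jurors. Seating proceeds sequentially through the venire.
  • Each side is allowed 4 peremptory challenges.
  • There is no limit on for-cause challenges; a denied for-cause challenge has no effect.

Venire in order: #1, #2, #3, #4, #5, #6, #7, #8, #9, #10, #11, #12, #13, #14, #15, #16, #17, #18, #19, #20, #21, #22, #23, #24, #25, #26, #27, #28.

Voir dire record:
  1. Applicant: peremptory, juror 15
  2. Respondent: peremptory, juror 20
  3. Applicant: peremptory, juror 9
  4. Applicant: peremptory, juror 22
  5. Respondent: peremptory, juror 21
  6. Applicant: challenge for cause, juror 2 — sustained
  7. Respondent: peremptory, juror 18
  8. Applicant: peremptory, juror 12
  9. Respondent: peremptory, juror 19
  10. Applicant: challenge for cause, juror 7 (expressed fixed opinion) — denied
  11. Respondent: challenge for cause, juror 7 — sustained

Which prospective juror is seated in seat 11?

Removed: #2, #7, #9, #12, #15, #18, #19, #20, #21, #22.
Seating in order: seats 1–12 → #1, #3, #4, #5, #6, #8, #10, #11, #13, #14, #16, #17.
So seat 11 is #16.

16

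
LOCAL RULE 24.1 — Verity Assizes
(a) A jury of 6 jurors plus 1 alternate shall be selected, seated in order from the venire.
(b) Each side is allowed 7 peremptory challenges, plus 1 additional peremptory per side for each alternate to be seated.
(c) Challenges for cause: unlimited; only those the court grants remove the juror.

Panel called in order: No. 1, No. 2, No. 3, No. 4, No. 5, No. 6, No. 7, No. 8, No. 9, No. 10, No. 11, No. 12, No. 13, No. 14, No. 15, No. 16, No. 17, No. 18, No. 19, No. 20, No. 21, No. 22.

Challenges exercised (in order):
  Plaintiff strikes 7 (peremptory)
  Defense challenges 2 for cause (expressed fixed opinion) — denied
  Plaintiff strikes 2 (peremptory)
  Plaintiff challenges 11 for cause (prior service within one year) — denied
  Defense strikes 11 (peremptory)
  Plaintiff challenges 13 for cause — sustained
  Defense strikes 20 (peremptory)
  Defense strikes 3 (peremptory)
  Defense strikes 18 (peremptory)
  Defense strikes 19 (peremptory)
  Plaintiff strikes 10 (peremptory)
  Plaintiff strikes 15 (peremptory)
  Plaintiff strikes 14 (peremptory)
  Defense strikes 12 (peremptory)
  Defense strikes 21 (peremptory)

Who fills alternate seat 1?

Removed: #2, #3, #7, #10, #11, #12, #13, #14, #15, #18, #19, #20, #21.
Filling seats in venire order through position 7: #1, #4, #5, #6, #8, #9, #16.
So alternate 1 is #16.

16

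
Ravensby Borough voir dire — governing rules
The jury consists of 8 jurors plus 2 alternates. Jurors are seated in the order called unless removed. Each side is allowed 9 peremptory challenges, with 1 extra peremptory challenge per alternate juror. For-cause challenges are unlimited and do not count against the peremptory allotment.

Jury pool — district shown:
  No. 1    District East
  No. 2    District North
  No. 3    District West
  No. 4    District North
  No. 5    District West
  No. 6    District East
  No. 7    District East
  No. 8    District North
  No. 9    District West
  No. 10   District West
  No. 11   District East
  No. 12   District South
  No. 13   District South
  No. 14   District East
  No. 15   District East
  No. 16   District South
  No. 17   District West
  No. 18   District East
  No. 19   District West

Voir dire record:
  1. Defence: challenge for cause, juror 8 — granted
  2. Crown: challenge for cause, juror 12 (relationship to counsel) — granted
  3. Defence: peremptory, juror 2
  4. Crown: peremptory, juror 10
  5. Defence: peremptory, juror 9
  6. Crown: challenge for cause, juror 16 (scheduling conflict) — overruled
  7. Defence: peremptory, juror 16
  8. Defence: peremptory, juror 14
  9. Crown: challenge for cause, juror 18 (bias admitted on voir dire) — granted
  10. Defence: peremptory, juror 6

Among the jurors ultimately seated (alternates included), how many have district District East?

Removed: #2, #6, #8, #9, #10, #12, #14, #16, #18.
Seated (10 incl. alternates): #1, #3, #4, #5, #7, #11, #13, #15, #17, #19.
Of those, in District East: #1, #7, #11, #15 → 4.

4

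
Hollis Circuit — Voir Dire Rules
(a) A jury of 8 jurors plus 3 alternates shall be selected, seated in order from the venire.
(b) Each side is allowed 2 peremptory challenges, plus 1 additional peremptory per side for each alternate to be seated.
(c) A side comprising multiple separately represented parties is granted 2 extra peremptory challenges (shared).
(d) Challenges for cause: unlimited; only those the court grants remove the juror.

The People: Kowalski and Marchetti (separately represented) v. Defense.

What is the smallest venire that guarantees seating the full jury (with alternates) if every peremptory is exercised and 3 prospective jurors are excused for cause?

Seats to fill: 8 + 3 alternates = 11.
Peremptories — The People: 2 + 1×3 + 2 = 7; Defense: 2 + 1×3 = 5; total 12.
For-cause removals: 3.
Minimum venire: 11 + 12 + 3 = 26.

26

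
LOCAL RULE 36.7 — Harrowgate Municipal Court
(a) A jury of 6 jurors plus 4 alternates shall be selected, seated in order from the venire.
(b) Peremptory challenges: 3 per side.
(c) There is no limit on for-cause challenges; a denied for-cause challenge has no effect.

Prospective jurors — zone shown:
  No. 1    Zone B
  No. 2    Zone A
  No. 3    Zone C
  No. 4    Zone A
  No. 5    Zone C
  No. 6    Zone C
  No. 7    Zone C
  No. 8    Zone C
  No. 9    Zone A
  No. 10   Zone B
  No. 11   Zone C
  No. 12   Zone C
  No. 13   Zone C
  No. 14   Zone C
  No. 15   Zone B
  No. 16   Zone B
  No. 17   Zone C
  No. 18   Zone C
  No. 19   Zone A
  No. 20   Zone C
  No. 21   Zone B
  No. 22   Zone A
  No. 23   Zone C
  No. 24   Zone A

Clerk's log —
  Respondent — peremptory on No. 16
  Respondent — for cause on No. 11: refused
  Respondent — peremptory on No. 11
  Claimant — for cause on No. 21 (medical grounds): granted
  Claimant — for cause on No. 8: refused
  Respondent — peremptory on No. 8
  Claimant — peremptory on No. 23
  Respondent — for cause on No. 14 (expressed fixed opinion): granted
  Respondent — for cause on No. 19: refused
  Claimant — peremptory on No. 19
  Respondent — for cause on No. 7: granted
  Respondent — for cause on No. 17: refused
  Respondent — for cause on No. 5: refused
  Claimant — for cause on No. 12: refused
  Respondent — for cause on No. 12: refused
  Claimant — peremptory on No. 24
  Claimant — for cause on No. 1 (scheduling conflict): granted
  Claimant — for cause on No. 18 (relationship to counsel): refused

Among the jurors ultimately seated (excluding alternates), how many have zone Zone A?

Removed: #1, #7, #8, #11, #14, #16, #19, #21, #23, #24.
Seated jurors 1–6: #2, #3, #4, #5, #6, #9 (alternates #10, #12, #13, #15 not counted).
Of those, in Zone A: #2, #4, #9 → 3.

3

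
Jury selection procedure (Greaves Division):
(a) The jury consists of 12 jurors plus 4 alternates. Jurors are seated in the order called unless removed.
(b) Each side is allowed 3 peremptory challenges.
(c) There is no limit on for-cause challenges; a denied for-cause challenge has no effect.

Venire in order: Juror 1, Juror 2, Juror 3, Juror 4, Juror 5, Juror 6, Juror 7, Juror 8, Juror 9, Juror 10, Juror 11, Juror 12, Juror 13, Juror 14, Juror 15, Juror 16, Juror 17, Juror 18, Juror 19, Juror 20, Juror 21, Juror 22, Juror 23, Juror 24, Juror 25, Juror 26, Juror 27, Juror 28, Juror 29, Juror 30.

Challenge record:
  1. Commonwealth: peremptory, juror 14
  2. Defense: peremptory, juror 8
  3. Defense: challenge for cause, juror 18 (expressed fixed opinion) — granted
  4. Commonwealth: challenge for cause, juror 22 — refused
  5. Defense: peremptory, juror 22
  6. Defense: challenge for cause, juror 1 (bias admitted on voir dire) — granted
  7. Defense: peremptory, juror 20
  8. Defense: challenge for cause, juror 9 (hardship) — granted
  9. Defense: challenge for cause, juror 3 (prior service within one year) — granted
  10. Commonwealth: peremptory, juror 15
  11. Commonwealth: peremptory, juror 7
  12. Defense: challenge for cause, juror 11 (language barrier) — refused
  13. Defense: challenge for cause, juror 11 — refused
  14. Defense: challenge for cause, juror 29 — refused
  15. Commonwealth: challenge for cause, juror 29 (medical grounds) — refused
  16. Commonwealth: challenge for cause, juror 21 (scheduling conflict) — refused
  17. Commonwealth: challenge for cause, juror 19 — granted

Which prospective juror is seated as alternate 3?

26

Removed: #1, #3, #7, #8, #9, #14, #15, #18, #19, #20, #22. (#11, #21, #29 stay — for-cause denied.)
Seating in order: seats 1–12 → #2, #4, #5, #6, #10, #11, #12, #13, #16, #17, #21, #23; alternates → #24, #25, #26, #27.
So alternate 3 is #26.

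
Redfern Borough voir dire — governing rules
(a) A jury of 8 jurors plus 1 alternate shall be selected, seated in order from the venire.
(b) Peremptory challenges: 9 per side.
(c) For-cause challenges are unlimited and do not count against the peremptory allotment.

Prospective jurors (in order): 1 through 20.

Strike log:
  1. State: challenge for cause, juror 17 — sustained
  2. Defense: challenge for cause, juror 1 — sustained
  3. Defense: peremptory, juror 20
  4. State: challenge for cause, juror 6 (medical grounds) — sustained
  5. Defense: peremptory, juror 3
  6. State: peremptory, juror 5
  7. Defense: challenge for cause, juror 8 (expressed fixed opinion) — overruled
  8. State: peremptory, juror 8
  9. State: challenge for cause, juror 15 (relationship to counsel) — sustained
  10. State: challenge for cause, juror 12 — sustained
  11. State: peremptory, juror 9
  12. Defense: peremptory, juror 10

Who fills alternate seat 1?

19

Removed: #1, #3, #5, #6, #8, #9, #10, #12, #15, #17, #20.
Filling seats in venire order through position 9: #2, #4, #7, #11, #13, #14, #16, #18, #19.
So alternate 1 is #19.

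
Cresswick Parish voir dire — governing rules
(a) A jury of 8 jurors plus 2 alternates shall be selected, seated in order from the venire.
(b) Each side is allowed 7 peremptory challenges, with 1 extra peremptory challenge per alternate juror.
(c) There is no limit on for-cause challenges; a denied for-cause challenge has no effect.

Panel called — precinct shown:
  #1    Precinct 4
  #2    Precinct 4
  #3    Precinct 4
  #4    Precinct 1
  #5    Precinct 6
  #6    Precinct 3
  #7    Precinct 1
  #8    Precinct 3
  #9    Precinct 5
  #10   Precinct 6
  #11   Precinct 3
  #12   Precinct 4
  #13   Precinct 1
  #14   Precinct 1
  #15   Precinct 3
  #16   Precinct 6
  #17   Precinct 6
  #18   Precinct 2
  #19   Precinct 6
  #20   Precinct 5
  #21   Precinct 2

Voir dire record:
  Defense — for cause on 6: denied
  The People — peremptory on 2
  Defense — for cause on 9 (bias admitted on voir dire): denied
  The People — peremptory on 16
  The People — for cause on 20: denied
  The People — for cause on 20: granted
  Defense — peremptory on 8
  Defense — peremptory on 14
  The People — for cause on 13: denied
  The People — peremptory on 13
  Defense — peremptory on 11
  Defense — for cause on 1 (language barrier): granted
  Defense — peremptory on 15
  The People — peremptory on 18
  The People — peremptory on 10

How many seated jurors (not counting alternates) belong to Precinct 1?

2

Removed: #1, #2, #8, #10, #11, #13, #14, #15, #16, #18, #20.
Seated jurors 1–8: #3, #4, #5, #6, #7, #9, #12, #17 (alternates #19, #21 not counted).
Of those, in Precinct 1: #4, #7 → 2.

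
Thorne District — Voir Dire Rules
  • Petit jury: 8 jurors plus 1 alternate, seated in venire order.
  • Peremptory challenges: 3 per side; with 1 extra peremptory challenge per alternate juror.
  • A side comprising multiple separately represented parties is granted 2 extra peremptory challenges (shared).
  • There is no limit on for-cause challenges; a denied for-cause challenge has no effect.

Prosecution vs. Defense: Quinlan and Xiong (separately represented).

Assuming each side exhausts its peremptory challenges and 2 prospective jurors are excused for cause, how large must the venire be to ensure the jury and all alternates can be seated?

21

Seats to fill: 8 + 1 alternates = 9.
Peremptories — Prosecution: 3 + 1×1 = 4; Defense: 3 + 1×1 + 2 = 6; total 10.
For-cause removals: 2.
Minimum venire: 9 + 10 + 2 = 21.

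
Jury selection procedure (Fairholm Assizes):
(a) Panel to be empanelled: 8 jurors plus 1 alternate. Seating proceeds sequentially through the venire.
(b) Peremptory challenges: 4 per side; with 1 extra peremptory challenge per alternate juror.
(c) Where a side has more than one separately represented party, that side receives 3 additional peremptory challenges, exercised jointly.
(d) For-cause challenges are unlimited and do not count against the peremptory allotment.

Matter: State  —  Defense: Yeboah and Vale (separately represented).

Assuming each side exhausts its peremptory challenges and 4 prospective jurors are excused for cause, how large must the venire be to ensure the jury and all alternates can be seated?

26

Seats to fill: 8 + 1 alternates = 9.
Peremptories — State: 4 + 1×1 = 5; Defense: 4 + 1×1 + 3 = 8; total 13.
For-cause removals: 4.
Minimum venire: 9 + 13 + 4 = 26.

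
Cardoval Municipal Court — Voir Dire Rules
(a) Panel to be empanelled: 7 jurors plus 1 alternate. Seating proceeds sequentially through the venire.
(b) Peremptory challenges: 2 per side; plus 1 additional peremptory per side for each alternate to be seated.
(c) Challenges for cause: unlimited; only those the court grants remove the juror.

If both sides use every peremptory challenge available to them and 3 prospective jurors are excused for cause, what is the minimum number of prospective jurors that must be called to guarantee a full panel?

17

Seats to fill: 7 + 1 alternates = 8.
Peremptories: 2 + 1×1 = 3 per side × 2 sides = 6.
For-cause removals: 3.
Minimum venire: 8 + 6 + 3 = 17.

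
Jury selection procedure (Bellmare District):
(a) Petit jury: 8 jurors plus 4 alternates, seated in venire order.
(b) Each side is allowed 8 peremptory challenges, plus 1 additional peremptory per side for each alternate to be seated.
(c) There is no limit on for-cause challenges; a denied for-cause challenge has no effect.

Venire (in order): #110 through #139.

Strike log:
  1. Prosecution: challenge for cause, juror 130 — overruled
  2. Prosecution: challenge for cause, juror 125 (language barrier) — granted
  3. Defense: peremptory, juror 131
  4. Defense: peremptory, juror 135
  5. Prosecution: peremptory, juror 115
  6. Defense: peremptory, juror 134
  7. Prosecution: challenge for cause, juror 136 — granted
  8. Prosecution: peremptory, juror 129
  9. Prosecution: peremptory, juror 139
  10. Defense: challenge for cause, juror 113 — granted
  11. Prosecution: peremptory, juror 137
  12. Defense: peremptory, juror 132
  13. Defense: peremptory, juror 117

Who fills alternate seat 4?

124

Removed: #113, #115, #117, #125, #129, #131, #132, #134, #135, #136, #137, #139. (#130 stays — for-cause denied.)
Seating in order: seats 1–8 → #110, #111, #112, #114, #116, #118, #119, #120; alternates → #121, #122, #123, #124.
So alternate 4 is #124.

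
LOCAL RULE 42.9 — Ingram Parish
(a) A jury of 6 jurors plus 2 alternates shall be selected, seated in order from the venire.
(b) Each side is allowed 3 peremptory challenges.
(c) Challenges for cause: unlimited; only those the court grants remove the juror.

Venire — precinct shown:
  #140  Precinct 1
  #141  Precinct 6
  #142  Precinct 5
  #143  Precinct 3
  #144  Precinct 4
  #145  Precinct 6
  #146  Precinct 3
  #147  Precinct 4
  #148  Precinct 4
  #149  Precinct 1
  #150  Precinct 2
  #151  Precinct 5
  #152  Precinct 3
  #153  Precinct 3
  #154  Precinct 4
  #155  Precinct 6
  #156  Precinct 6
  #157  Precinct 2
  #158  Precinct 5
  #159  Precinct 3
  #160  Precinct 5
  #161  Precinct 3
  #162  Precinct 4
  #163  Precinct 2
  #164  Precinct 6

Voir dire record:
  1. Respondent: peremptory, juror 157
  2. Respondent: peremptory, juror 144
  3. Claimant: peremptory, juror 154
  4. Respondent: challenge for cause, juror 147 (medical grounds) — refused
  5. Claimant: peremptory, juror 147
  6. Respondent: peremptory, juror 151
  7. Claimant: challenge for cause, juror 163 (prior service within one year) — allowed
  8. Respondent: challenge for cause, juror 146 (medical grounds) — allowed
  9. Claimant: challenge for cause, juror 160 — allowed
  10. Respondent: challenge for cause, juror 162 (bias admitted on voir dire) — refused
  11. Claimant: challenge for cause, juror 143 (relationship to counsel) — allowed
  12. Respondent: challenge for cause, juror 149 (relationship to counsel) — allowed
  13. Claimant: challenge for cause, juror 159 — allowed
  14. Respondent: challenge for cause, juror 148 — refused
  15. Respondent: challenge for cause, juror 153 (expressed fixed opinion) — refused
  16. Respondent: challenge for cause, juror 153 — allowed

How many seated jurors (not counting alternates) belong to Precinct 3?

Removed: #143, #144, #146, #147, #149, #151, #153, #154, #157, #159, #160, #163.
Seated jurors 1–6: #140, #141, #142, #145, #148, #150 (alternates #152, #155 not counted).
None of those are in Precinct 3 → 0.

0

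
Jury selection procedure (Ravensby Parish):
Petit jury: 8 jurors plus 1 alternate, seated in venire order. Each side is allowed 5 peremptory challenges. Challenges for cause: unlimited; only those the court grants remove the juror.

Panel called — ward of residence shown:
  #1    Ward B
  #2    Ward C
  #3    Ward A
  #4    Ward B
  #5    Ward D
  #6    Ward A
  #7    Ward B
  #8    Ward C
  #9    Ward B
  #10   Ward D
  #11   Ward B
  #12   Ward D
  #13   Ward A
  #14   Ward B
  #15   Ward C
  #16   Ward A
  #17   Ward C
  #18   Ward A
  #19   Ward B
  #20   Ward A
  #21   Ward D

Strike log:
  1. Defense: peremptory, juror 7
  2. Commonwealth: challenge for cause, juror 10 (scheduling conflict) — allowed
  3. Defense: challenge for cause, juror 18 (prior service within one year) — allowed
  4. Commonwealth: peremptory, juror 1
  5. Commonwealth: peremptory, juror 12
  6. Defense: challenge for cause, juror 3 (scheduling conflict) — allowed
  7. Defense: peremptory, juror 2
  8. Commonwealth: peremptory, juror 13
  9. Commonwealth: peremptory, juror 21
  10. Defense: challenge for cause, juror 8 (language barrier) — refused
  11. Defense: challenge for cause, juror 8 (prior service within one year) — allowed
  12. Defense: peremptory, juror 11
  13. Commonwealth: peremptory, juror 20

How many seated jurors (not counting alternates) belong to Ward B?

3

Removed: #1, #2, #3, #7, #8, #10, #11, #12, #13, #18, #20, #21.
Seated jurors 1–8: #4, #5, #6, #9, #14, #15, #16, #17 (alternates #19 not counted).
Of those, in Ward B: #4, #9, #14 → 3.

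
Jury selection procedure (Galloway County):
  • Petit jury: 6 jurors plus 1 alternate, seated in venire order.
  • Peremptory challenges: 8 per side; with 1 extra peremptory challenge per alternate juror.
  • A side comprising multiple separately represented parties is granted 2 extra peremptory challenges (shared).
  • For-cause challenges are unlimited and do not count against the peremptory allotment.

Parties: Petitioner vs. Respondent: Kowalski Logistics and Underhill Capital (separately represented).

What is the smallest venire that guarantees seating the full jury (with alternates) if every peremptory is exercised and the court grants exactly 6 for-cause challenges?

33

Seats to fill: 6 + 1 alternates = 7.
Peremptories — Petitioner: 8 + 1×1 = 9; Respondent: 8 + 1×1 + 2 = 11; total 20.
For-cause removals: 6.
Minimum venire: 7 + 20 + 6 = 33.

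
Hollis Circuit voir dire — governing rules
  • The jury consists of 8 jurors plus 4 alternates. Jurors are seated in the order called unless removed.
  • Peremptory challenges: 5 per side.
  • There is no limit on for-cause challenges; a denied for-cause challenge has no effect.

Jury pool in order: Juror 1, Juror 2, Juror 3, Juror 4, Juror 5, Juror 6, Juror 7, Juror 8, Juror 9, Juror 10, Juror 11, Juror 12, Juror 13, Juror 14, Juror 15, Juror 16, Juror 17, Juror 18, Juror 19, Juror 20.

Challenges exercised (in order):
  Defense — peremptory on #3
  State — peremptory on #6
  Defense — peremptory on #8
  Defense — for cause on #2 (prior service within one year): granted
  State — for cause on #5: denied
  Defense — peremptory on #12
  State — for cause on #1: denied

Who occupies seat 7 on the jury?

11

Removed: #2, #3, #6, #8, #12. (#1, #5 stay — for-cause denied.)
Seating in order: seats 1–8 → #1, #4, #5, #7, #9, #10, #11, #13; alternates → #14, #15, #16, #17.
So seat 7 is #11.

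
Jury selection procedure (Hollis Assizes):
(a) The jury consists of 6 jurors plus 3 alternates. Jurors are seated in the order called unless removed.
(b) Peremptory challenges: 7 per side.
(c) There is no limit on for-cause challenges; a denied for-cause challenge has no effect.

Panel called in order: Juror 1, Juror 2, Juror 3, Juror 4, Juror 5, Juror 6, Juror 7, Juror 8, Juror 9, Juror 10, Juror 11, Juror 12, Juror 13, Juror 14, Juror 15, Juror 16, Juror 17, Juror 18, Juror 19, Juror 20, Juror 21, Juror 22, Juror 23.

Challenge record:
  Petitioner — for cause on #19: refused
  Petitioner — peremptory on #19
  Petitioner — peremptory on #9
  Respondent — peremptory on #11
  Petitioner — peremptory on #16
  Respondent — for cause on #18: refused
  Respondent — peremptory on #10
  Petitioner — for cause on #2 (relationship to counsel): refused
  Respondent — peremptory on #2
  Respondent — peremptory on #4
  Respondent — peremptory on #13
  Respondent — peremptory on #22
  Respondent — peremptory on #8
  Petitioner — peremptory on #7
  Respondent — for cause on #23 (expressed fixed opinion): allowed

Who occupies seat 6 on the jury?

14

Removed: #2, #4, #7, #8, #9, #10, #11, #13, #16, #19, #22, #23. (#18 stays — for-cause denied.)
Seating in order: seats 1–6 → #1, #3, #5, #6, #12, #14; alternates → #15, #17, #18.
So seat 6 is #14.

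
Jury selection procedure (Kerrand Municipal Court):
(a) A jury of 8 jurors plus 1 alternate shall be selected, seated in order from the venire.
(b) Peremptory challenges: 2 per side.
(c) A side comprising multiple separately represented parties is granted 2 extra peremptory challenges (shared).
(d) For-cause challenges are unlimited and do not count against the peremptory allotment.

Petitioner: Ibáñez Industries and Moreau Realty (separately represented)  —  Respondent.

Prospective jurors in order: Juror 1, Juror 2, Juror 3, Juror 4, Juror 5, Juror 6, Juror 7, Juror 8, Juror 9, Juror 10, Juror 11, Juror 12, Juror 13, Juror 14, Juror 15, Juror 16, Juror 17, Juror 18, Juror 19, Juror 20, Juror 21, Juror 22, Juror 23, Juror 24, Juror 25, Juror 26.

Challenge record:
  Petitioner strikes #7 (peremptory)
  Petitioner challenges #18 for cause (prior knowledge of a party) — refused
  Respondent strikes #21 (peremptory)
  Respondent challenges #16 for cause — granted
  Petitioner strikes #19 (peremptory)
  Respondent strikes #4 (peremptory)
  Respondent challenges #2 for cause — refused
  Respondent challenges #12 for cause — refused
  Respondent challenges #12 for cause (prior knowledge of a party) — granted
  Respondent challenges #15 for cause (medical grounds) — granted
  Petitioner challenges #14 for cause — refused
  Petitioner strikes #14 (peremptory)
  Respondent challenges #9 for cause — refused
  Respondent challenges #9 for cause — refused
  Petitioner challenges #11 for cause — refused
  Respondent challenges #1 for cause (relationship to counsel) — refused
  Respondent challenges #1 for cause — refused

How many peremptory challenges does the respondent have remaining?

0

Respondent allotment: 2.
Respondent peremptories used: #21, #4 — 2 (for-cause on #16, #2, #12, #12, #15, #9, #9, #1, #1 don't count).
Remaining: 2 − 2 = 0.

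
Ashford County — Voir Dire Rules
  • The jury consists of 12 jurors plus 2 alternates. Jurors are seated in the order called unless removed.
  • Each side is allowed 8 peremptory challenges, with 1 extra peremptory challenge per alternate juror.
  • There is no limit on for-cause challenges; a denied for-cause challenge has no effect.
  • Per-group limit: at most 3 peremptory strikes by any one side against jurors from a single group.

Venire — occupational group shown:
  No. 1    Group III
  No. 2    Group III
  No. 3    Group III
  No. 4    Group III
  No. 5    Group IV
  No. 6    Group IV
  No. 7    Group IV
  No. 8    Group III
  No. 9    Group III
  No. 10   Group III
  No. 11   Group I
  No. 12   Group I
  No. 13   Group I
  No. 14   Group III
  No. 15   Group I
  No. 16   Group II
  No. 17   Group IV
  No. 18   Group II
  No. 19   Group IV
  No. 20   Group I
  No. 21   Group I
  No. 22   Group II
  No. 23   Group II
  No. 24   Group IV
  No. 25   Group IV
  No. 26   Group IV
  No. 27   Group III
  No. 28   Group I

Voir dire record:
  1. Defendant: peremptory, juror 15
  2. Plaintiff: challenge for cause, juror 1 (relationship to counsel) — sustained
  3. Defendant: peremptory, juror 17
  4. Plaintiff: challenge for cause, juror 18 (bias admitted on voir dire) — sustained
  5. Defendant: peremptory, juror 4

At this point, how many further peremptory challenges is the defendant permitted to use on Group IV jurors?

Defendant peremptories so far: #15, #17, #4 — 3 of 10 used, 7 left overall.
Against Group IV: #17 — 1 used; per-group cap 3 leaves 2.
Binding limit: min(7, 2) = 2.

2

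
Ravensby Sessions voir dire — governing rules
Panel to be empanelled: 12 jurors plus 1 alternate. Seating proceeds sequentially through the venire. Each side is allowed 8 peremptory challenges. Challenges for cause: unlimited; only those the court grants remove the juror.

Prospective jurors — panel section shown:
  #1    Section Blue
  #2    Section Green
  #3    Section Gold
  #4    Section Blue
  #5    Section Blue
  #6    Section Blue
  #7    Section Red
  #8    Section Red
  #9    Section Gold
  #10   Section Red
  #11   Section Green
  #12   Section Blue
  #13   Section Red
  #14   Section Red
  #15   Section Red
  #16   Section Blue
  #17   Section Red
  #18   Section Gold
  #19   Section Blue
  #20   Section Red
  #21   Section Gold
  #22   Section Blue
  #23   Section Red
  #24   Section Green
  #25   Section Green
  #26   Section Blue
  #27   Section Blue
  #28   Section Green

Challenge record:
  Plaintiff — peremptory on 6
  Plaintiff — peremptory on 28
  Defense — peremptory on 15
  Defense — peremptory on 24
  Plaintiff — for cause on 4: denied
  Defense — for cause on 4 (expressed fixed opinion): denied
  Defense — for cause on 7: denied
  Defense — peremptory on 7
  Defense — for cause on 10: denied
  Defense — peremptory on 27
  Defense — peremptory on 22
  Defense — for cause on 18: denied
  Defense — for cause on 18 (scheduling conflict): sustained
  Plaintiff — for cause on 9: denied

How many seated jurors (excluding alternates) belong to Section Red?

4

Removed: #6, #7, #15, #18, #22, #24, #27, #28.
Seated jurors 1–12: #1, #2, #3, #4, #5, #8, #9, #10, #11, #12, #13, #14 (alternates #16 not counted).
Of those, in Section Red: #8, #10, #13, #14 → 4.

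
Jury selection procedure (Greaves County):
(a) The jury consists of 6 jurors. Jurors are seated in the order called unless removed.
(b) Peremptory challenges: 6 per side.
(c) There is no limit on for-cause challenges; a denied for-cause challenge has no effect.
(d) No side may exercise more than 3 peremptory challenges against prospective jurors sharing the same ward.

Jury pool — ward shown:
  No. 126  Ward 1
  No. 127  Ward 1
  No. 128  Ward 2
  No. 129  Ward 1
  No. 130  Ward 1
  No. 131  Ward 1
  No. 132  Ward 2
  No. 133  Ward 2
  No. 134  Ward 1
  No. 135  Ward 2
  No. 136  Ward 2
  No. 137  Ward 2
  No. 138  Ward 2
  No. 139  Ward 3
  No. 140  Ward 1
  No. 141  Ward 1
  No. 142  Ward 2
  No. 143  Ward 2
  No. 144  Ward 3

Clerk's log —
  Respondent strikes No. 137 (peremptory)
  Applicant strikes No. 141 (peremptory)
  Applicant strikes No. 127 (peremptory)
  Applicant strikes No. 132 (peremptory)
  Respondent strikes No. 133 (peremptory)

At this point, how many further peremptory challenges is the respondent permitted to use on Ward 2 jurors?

1

Respondent peremptories so far: #137, #133 — 2 of 6 used, 4 left overall.
Against Ward 2: #137, #133 — 2 used; per-ward cap 3 leaves 1.
Binding limit: min(4, 1) = 1.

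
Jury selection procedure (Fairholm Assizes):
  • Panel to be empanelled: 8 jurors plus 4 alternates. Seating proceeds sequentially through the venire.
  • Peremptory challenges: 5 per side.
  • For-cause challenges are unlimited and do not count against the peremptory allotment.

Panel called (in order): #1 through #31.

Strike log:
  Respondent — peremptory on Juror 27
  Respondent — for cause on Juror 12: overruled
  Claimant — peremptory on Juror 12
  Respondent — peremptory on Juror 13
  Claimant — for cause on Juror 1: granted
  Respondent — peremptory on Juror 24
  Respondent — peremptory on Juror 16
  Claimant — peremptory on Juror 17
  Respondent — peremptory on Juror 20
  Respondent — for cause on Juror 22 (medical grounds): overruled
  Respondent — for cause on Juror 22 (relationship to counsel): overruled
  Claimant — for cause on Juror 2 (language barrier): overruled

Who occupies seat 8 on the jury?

Removed: #1, #12, #13, #16, #17, #20, #24, #27. (#2, #22 stay — for-cause denied.)
Filling seats in venire order through position 8: #2, #3, #4, #5, #6, #7, #8, #9.
So seat 8 is #9.

9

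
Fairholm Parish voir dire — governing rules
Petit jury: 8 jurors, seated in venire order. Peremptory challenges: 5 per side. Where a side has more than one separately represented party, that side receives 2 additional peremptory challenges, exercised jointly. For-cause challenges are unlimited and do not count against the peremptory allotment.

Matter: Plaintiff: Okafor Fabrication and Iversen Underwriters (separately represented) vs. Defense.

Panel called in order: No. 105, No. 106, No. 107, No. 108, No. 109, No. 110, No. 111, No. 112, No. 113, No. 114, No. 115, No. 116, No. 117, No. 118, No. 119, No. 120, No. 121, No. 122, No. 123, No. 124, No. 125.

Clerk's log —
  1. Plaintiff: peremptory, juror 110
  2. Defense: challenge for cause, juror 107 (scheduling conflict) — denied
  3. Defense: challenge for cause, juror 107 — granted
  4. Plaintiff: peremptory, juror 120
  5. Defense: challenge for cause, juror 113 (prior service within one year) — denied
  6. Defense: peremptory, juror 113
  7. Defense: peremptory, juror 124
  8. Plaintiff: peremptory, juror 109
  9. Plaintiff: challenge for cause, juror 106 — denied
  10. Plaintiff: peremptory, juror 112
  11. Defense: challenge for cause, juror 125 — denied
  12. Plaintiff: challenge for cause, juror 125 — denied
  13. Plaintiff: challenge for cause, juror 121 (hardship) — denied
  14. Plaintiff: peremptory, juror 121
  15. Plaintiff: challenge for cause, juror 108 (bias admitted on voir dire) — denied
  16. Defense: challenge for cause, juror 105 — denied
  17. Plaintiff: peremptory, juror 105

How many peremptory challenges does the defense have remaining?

Defense allotment: 5.
Defense peremptories used: #113, #124 — 2 (for-cause on #107, #107, #113, #125, #105 don't count).
Remaining: 5 − 2 = 3.

3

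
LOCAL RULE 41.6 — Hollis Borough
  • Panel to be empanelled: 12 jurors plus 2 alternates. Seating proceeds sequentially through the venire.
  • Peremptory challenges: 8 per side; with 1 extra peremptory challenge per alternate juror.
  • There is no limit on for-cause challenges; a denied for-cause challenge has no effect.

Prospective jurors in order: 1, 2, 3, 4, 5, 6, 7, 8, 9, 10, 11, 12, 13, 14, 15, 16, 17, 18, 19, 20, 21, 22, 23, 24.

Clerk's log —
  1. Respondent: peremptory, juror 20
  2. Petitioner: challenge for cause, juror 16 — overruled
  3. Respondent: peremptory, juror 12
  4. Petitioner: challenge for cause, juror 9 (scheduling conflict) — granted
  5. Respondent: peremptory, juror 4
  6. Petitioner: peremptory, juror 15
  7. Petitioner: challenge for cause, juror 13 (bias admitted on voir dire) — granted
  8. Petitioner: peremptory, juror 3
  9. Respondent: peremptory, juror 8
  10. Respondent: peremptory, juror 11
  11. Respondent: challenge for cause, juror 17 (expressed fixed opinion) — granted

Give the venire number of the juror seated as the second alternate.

24

Removed: #3, #4, #8, #9, #11, #12, #13, #15, #17, #20. (#16 stays — for-cause denied.)
Seating in order: seats 1–12 → #1, #2, #5, #6, #7, #10, #14, #16, #18, #19, #21, #22; alternates → #23, #24.
So alternate 2 is #24.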